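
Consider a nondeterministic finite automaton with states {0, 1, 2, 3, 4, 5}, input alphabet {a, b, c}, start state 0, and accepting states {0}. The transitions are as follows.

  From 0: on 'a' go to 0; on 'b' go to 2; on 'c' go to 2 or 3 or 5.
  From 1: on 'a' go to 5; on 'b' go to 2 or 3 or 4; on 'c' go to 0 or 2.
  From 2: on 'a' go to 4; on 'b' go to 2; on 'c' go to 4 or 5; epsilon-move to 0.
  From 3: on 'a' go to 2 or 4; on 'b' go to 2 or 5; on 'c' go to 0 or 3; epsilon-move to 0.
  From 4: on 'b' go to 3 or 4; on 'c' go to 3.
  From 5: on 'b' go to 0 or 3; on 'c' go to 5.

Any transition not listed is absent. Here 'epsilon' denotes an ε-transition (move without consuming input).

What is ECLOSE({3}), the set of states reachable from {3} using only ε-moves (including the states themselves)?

Begin with {3}.
ε-move 3 → 0; add 0.

{0, 3}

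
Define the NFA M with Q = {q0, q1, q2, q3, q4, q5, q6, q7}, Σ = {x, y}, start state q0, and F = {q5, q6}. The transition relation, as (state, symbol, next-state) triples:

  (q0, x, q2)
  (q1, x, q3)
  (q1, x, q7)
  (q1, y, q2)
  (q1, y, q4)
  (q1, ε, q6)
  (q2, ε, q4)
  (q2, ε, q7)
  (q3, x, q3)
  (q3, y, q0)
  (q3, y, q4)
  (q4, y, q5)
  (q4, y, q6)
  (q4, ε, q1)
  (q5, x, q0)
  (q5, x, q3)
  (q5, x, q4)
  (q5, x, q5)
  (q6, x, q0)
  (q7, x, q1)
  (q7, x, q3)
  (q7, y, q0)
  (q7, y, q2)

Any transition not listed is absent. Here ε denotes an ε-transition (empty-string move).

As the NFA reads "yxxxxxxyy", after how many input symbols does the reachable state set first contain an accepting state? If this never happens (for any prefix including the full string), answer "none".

Start in {q0}.
Read 'y': q0→∅; now ∅.
The set is empty and remains empty for the remaining 8 symbols.
No reachable set along the way intersects F.

none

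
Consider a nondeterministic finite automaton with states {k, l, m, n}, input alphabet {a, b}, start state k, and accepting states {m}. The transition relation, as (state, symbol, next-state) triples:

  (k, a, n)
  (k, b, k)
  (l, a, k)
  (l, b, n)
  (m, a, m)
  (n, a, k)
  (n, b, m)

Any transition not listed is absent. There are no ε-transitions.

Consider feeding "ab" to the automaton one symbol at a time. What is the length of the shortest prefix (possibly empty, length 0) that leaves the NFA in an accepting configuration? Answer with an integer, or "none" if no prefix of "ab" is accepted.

Start in {k}.
Read 'a': k→{n}; now {n}.
Read 'b': n→{m}; now {m}.
None of the earlier sets intersect F, but {m} does.

2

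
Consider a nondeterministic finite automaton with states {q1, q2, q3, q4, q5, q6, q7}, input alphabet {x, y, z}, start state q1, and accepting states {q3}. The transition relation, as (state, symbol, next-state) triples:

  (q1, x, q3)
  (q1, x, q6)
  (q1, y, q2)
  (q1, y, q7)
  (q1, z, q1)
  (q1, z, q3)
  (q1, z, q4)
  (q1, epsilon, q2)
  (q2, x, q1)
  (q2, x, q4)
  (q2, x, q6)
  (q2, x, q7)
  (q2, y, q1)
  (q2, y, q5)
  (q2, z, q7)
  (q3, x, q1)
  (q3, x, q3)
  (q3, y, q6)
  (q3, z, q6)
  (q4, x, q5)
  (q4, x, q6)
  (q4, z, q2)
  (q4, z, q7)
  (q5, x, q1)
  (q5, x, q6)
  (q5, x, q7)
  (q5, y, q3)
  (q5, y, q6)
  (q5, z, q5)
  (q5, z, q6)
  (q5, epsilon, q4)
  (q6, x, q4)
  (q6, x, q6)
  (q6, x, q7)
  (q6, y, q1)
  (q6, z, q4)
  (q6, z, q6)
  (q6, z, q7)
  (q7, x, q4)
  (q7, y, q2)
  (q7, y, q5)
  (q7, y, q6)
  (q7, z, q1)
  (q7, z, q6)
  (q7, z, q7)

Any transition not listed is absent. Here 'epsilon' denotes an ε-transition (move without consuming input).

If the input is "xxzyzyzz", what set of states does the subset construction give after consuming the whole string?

{q1, q2, q3, q4, q5, q6, q7}

Start: ε-closure({q1}) = {q1, q2}.
Read 'x': {q1, q2} → {q1, q2, q3, q4, q6, q7}.
Read 'x': {q1, q2, q3, q4, q6, q7} → {q1, q2, q3, q4, q5, q6, q7}.
Read 'z': {q1, q2, q3, q4, q5, q6, q7} → {q1, q2, q3, q4, q5, q6, q7}.
Read 'y': {q1, q2, q3, q4, q5, q6, q7} → {q1, q2, q3, q4, q5, q6, q7}.
Read 'z': {q1, q2, q3, q4, q5, q6, q7} → {q1, q2, q3, q4, q5, q6, q7}.
Read 'y': {q1, q2, q3, q4, q5, q6, q7} → {q1, q2, q3, q4, q5, q6, q7}.
Read 'z': {q1, q2, q3, q4, q5, q6, q7} → {q1, q2, q3, q4, q5, q6, q7}.
Read 'z': {q1, q2, q3, q4, q5, q6, q7} → {q1, q2, q3, q4, q5, q6, q7}.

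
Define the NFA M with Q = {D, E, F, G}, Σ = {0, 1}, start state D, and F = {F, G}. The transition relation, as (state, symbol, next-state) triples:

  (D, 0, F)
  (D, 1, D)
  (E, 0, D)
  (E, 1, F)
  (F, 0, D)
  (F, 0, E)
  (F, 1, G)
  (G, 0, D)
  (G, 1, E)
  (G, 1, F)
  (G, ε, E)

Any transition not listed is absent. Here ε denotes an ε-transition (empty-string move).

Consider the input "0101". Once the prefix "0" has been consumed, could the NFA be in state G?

No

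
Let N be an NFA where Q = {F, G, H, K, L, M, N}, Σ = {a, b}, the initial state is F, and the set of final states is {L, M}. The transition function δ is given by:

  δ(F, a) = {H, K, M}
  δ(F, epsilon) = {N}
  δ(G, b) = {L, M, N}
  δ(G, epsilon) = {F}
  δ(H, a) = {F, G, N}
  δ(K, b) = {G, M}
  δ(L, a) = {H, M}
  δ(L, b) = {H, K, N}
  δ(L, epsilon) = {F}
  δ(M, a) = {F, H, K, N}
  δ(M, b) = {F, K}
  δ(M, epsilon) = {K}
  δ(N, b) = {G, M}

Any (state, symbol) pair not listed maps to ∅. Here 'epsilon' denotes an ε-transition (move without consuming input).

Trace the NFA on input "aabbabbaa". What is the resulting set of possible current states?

Start: ε-closure({F}) = {F, N}.
Read 'a': {F, N} → {H, K, M}.
Read 'a': {H, K, M} → {F, G, H, K, N}.
Read 'b': {F, G, H, K, N} → {F, G, K, L, M, N}.
Read 'b': {F, G, K, L, M, N} → {F, G, H, K, L, M, N}.
Read 'a': {F, G, H, K, L, M, N} → {F, G, H, K, M, N}.
Read 'b': {F, G, H, K, M, N} → {F, G, K, L, M, N}.
Read 'b': {F, G, K, L, M, N} → {F, G, H, K, L, M, N}.
Read 'a': {F, G, H, K, L, M, N} → {F, G, H, K, M, N}.
Read 'a': {F, G, H, K, M, N} → {F, G, H, K, M, N}.

{F, G, H, K, M, N}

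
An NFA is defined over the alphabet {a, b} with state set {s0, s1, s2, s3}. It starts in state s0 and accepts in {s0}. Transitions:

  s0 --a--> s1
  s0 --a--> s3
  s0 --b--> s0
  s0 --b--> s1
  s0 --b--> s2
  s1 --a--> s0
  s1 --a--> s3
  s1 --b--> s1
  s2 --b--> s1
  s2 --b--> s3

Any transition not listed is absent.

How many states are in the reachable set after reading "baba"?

Start in {s0}.
Read 'b': s0→{s0, s1, s2}; now {s0, s1, s2}.
Read 'a': s0→{s1, s3}, s1→{s0, s3}, s2→∅; now {s0, s1, s3}.
Read 'b': s0→{s0, s1, s2}, s1→{s1}, s3→∅; now {s0, s1, s2}.
Read 'a': s0→{s1, s3}, s1→{s0, s3}, s2→∅; now {s0, s1, s3}.
That set has 3 states.

3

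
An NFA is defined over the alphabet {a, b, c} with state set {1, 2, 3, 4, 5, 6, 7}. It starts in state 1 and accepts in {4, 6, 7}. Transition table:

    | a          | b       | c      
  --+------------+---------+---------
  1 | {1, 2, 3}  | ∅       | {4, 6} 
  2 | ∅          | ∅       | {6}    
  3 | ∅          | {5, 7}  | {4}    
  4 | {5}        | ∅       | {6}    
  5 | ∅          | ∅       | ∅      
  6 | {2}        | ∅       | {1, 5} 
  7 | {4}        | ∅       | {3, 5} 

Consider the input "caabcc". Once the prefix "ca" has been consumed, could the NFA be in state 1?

No

Start in {1}.
Read 'c': {1} → {4, 6}.
Read 'a': {4, 6} → {2, 5}.
State 1 is not in {2, 5}.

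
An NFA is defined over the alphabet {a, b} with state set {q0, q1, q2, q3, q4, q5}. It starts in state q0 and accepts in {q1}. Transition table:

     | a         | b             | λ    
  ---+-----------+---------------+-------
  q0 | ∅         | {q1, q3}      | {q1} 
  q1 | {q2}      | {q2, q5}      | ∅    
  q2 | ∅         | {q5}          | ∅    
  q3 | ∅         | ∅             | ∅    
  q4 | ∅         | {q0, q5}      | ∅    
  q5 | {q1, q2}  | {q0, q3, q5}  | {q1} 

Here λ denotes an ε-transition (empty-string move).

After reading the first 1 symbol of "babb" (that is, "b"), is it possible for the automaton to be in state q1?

Start: ε-closure({q0}) = {q0, q1}.
Read 'b': {q0, q1} → {q1, q2, q3, q5}.
State q1 is in {q1, q2, q3, q5}.

Yes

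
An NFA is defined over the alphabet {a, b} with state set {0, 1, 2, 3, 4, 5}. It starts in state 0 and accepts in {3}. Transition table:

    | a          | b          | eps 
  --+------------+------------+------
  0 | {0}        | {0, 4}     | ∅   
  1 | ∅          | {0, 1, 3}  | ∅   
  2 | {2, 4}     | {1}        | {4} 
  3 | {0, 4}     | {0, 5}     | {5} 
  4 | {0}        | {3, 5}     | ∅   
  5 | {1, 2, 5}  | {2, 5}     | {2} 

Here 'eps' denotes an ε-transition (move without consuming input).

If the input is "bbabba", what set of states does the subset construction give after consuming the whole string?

Start in {0}.
Read 'b': {0} → {0, 4}.
Read 'b': {0, 4} → {0, 2, 3, 4, 5}.
Read 'a': {0, 2, 3, 4, 5} → {0, 1, 2, 4, 5}.
Read 'b': {0, 1, 2, 4, 5} → {0, 1, 2, 3, 4, 5}.
Read 'b': {0, 1, 2, 3, 4, 5} → {0, 1, 2, 3, 4, 5}.
Read 'a': {0, 1, 2, 3, 4, 5} → {0, 1, 2, 4, 5}.

{0, 1, 2, 4, 5}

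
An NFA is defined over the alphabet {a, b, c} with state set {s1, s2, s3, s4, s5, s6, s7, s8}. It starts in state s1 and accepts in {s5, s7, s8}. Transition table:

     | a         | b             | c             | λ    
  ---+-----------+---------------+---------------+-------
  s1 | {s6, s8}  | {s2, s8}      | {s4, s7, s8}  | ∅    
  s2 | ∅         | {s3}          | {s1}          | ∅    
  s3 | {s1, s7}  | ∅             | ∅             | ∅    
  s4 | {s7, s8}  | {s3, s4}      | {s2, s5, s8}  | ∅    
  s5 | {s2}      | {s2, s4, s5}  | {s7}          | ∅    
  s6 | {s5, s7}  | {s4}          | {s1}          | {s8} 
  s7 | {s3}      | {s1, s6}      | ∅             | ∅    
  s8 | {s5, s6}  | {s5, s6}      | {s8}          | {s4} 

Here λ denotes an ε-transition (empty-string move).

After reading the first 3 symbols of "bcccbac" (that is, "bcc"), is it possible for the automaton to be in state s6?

No

Start in {s1}.
Read 'b': s1→{s2, s8}; union {s2, s8}; ε-closure = {s2, s4, s8}.
Read 'c': s2→{s1}, s4→{s2, s5, s8}, s8→{s8}; union {s1, s2, s5, s8}; ε-closure = {s1, s2, s4, s5, s8}.
Read 'c': s1→{s4, s7, s8}, s2→{s1}, s4→{s2, s5, s8}, s5→{s7}, s8→{s8}; now {s1, s2, s4, s5, s7, s8}.
State s6 is not in {s1, s2, s4, s5, s7, s8}.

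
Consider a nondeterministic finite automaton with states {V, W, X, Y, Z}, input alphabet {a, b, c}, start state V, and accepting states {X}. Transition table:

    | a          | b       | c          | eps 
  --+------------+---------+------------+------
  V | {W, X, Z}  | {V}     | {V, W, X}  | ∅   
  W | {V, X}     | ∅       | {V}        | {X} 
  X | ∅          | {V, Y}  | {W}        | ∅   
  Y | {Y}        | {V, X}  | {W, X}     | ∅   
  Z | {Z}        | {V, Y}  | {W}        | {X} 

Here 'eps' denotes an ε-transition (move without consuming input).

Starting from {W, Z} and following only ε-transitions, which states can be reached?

{W, X, Z}

Begin with {W, Z}.
ε-move W → X; add X.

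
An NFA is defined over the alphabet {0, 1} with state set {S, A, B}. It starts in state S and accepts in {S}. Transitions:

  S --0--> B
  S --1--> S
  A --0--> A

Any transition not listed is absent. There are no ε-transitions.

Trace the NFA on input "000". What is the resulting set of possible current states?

∅

Start in {S}.
Read '0': S→{B}; now {B}.
Read '0': B→∅; now ∅.
The set is empty and remains empty for the remaining 1 symbol.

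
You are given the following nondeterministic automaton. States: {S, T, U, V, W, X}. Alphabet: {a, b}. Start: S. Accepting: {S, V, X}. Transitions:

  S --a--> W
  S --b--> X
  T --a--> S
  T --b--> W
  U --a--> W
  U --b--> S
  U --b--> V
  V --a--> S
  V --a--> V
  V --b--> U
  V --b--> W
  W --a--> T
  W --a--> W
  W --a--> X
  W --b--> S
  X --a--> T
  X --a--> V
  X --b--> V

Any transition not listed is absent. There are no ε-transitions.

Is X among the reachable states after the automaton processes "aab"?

Start in {S}.
Read 'a': S→{W}; now {W}.
Read 'a': W→{T, W, X}; now {T, W, X}.
Read 'b': T→{W}, W→{S}, X→{V}; now {S, V, W}.
State X is not in {S, V, W}.

No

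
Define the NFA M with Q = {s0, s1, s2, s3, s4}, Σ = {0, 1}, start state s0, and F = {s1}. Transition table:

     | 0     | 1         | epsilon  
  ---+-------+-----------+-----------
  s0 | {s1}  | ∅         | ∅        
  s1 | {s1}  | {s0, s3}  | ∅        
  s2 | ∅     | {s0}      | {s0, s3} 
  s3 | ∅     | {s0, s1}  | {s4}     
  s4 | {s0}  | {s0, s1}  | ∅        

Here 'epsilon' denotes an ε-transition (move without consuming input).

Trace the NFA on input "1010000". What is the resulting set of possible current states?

Start in {s0}.
Read '1': s0→∅; now ∅.
The set is empty and remains empty for the remaining 6 symbols.

∅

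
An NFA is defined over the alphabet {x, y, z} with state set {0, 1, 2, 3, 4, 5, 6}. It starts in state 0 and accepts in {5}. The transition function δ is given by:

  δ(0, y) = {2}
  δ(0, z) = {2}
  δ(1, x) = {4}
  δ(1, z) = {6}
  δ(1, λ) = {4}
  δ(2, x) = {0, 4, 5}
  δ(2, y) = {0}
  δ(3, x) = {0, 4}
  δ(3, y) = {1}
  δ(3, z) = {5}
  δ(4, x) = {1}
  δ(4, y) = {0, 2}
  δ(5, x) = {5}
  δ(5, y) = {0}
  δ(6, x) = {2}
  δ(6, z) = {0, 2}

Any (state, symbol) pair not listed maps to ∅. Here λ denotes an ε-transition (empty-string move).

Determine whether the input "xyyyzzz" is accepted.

No

Start in {0}.
Read 'x': 0→∅; now ∅.
The set is empty and remains empty for the remaining 6 symbols.
The final set ∅ contains no accepting state.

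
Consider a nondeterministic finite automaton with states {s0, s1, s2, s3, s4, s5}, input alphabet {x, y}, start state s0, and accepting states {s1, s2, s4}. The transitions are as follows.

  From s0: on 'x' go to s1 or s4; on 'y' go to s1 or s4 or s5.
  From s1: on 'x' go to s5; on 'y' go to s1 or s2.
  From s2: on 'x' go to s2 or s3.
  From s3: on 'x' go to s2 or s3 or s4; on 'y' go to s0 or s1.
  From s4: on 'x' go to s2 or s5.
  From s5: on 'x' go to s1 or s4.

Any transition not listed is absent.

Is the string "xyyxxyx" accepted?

Start in {s0}.
Read 'x': s0→{s1, s4}; now {s1, s4}.
Read 'y': s1→{s1, s2}, s4→∅; now {s1, s2}.
Read 'y': s1→{s1, s2}, s2→∅; now {s1, s2}.
Read 'x': s1→{s5}, s2→{s2, s3}; now {s2, s3, s5}.
Read 'x': s2→{s2, s3}, s3→{s2, s3, s4}, s5→{s1, s4}; now {s1, s2, s3, s4}.
Read 'y': s1→{s1, s2}, s2→∅, s3→{s0, s1}, s4→∅; now {s0, s1, s2}.
Read 'x': s0→{s1, s4}, s1→{s5}, s2→{s2, s3}; now {s1, s2, s3, s4, s5}.
The final set {s1, s2, s3, s4, s5} contains the accepting states s1, s2, s4.

Yes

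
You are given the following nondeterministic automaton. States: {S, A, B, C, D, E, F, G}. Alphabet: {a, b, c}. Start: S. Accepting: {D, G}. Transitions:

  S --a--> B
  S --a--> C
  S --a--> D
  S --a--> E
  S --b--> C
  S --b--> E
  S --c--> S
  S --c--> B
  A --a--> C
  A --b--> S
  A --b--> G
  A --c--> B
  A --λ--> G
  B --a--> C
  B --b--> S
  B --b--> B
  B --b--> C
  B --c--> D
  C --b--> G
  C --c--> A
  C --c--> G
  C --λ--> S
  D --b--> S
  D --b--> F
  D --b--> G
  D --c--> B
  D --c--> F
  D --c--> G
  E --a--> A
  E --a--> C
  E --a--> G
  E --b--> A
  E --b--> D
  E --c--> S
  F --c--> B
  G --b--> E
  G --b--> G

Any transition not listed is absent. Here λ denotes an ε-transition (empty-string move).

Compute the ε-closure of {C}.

Begin with {C}.
ε-move C → S; add S.

{S, C}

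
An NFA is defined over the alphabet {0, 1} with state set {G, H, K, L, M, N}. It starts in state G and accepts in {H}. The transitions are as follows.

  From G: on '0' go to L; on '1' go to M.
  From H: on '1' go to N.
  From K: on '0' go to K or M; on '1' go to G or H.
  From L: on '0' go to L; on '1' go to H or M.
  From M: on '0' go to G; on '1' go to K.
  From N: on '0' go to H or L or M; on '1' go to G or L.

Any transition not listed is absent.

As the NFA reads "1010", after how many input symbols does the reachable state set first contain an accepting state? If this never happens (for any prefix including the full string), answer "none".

none

Start in {G}.
Read '1': G→{M}; now {M}.
Read '0': M→{G}; now {G}.
Read '1': G→{M}; now {M}.
Read '0': M→{G}; now {G}.
No reachable set along the way intersects F.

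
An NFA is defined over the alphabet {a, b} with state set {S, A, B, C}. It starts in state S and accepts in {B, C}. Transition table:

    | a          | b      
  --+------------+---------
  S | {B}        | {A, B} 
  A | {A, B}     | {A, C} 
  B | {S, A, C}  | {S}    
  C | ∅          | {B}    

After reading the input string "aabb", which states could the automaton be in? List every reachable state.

Start in {S}.
Read 'a': S→{B}; now {B}.
Read 'a': B→{S, A, C}; now {S, A, C}.
Read 'b': S→{A, B}, A→{A, C}, C→{B}; now {A, B, C}.
Read 'b': A→{A, C}, B→{S}, C→{B}; now {S, A, B, C}.

{S, A, B, C}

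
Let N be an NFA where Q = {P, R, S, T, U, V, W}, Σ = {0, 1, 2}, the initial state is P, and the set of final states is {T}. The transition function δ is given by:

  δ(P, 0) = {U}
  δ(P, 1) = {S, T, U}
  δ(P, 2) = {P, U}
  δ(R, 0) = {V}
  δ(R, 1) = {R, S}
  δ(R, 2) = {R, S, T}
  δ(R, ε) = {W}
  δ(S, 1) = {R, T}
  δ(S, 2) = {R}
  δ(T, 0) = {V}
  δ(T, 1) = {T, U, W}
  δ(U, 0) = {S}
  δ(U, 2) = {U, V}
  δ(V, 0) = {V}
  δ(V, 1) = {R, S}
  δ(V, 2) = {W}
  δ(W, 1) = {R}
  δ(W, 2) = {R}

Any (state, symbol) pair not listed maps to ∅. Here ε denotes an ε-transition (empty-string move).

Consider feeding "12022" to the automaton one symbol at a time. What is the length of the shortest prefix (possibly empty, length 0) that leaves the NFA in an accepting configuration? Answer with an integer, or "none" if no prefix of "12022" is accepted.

Start in {P}.
Read '1': P→{S, T, U}; now {S, T, U}.
None of the earlier sets intersect F, but {S, T, U} does.

1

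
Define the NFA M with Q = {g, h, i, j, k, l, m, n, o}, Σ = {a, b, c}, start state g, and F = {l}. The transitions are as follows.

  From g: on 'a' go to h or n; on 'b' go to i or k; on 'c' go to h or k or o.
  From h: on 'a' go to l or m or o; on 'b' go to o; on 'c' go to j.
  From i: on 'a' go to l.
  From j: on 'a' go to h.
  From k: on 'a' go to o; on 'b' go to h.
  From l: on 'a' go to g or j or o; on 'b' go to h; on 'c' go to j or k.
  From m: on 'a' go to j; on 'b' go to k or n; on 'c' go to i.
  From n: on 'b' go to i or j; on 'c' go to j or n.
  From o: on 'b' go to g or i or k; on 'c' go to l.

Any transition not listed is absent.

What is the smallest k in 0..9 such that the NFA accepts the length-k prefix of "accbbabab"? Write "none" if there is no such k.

Start in {g}.
Read 'a': g→{h, n}; now {h, n}.
Read 'c': h→{j}, n→{j, n}; now {j, n}.
Read 'c': j→∅, n→{j, n}; now {j, n}.
Read 'b': j→∅, n→{i, j}; now {i, j}.
Read 'b': i→∅, j→∅; now ∅.
The set is empty and remains empty for the remaining 4 symbols.
No reachable set along the way intersects F.

none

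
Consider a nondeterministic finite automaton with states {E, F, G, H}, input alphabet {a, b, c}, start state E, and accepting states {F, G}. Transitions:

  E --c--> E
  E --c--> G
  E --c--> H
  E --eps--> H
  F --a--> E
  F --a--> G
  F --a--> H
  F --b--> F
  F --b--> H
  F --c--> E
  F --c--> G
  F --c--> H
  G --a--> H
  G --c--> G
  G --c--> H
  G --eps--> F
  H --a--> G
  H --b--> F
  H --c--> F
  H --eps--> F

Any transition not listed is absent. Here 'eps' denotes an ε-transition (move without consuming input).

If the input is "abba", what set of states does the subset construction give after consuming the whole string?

{E, F, G, H}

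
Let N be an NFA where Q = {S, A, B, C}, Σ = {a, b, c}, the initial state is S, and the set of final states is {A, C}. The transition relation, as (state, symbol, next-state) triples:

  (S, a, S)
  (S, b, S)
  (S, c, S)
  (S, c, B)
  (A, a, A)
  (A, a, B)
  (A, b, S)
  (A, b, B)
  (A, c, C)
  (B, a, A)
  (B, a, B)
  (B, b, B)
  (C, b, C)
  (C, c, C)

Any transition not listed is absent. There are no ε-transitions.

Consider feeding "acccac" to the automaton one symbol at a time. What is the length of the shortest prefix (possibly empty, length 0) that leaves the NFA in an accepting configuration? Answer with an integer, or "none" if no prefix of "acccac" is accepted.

5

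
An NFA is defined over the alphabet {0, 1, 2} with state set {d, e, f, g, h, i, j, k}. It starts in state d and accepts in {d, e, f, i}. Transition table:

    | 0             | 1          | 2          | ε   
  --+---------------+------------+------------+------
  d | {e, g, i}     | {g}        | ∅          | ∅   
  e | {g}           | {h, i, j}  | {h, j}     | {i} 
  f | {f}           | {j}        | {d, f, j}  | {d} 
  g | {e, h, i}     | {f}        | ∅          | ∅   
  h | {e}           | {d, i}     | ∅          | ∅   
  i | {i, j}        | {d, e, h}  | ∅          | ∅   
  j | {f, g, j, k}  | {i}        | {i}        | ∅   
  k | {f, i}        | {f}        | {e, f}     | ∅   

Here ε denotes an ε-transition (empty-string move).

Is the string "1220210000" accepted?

No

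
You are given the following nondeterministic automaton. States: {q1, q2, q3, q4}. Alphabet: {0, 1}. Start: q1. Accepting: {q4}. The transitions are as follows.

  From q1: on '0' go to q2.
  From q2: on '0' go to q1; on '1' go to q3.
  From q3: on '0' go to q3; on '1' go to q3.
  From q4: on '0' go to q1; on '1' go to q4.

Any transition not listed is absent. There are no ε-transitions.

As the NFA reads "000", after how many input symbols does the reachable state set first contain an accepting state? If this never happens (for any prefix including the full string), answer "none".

none

Start in {q1}.
Read '0': q1→{q2}; now {q2}.
Read '0': q2→{q1}; now {q1}.
Read '0': q1→{q2}; now {q2}.
No reachable set along the way intersects F.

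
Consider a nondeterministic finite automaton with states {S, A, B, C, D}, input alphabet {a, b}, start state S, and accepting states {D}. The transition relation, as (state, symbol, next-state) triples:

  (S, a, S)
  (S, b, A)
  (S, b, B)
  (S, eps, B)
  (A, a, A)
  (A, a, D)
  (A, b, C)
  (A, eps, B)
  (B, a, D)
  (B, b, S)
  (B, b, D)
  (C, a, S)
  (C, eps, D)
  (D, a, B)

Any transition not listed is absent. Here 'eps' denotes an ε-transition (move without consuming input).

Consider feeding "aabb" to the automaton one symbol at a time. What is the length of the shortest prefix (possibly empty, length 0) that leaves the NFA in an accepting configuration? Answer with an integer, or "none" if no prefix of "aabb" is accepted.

1

Start: ε-closure({S}) = {S, B}.
Read 'a': {S, B} → {S, B, D}.
None of the earlier sets intersect F, but {S, B, D} does.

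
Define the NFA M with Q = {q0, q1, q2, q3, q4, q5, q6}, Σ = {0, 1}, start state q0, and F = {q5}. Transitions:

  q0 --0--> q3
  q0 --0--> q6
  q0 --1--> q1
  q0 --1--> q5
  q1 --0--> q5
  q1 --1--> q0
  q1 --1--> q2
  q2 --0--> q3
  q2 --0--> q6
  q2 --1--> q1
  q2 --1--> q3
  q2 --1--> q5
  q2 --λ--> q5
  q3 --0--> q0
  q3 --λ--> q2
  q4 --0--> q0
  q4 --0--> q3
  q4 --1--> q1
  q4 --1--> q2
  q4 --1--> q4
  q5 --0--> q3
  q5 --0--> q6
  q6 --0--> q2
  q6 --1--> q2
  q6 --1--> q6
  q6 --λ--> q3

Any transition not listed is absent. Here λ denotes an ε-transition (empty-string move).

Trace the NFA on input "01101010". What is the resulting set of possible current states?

{q0, q2, q3, q5, q6}

Start in {q0}.
Read '0': q0→{q3, q6}; union {q3, q6}; ε-closure = {q2, q3, q5, q6}.
Read '1': q2→{q1, q3, q5}, q3→∅, q5→∅, q6→{q2, q6}; now {q1, q2, q3, q5, q6}.
Read '1': q1→{q0, q2}, q2→{q1, q3, q5}, q3→∅, q5→∅, q6→{q2, q6}; now {q0, q1, q2, q3, q5, q6}.
Read '0': q0→{q3, q6}, q1→{q5}, q2→{q3, q6}, q3→{q0}, q5→{q3, q6}, q6→{q2}; now {q0, q2, q3, q5, q6}.
Read '1': q0→{q1, q5}, q2→{q1, q3, q5}, q3→∅, q5→∅, q6→{q2, q6}; now {q1, q2, q3, q5, q6}.
Read '0': q1→{q5}, q2→{q3, q6}, q3→{q0}, q5→{q3, q6}, q6→{q2}; now {q0, q2, q3, q5, q6}.
Read '1': q0→{q1, q5}, q2→{q1, q3, q5}, q3→∅, q5→∅, q6→{q2, q6}; now {q1, q2, q3, q5, q6}.
Read '0': q1→{q5}, q2→{q3, q6}, q3→{q0}, q5→{q3, q6}, q6→{q2}; now {q0, q2, q3, q5, q6}.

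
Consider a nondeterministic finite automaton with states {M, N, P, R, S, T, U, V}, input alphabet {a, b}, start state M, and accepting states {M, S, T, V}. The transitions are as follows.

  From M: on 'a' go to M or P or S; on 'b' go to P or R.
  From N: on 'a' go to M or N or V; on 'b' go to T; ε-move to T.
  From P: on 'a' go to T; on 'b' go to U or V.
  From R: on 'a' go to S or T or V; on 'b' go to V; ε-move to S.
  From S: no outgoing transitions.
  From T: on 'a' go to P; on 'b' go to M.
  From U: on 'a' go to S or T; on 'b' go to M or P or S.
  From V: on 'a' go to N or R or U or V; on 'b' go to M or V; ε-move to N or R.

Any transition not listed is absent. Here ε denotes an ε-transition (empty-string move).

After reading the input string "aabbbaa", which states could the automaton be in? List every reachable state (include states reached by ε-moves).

Start in {M}.
Read 'a': {M} → {M, P, S}.
Read 'a': {M, P, S} → {M, P, S, T}.
Read 'b': {M, P, S, T} → {M, N, P, R, S, T, U, V}.
Read 'b': {M, N, P, R, S, T, U, V} → {M, N, P, R, S, T, U, V}.
Read 'b': {M, N, P, R, S, T, U, V} → {M, N, P, R, S, T, U, V}.
Read 'a': {M, N, P, R, S, T, U, V} → {M, N, P, R, S, T, U, V}.
Read 'a': {M, N, P, R, S, T, U, V} → {M, N, P, R, S, T, U, V}.

{M, N, P, R, S, T, U, V}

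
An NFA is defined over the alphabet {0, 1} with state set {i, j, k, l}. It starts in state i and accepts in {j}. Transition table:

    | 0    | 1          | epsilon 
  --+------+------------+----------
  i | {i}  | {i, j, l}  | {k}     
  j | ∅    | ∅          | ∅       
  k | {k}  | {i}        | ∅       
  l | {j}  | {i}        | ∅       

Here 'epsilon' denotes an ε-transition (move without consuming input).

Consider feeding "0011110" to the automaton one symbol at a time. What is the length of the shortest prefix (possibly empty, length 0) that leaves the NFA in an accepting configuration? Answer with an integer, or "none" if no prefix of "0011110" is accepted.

3

Start: ε-closure({i}) = {i, k}.
Read '0': i→{i}, k→{k}; now {i, k}.
Read '0': i→{i}, k→{k}; now {i, k}.
Read '1': i→{i, j, l}, k→{i}; union {i, j, l}; ε-closure = {i, j, k, l}.
None of the earlier sets intersect F, but {i, j, k, l} does.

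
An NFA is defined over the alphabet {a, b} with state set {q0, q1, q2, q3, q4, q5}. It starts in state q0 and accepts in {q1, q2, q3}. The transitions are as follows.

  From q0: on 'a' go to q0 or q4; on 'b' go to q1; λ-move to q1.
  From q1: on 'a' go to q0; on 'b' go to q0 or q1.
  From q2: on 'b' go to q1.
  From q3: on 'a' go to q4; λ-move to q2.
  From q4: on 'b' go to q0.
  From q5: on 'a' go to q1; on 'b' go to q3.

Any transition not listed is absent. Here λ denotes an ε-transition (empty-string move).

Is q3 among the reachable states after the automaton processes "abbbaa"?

No

Start: ε-closure({q0}) = {q0, q1}.
Read 'a': q0→{q0, q4}, q1→{q0}; union {q0, q4}; ε-closure = {q0, q1, q4}.
Read 'b': q0→{q1}, q1→{q0, q1}, q4→{q0}; now {q0, q1}.
Read 'b': q0→{q1}, q1→{q0, q1}; now {q0, q1}.
Read 'b': q0→{q1}, q1→{q0, q1}; now {q0, q1}.
Read 'a': q0→{q0, q4}, q1→{q0}; union {q0, q4}; ε-closure = {q0, q1, q4}.
Read 'a': q0→{q0, q4}, q1→{q0}, q4→∅; union {q0, q4}; ε-closure = {q0, q1, q4}.
State q3 is not in {q0, q1, q4}.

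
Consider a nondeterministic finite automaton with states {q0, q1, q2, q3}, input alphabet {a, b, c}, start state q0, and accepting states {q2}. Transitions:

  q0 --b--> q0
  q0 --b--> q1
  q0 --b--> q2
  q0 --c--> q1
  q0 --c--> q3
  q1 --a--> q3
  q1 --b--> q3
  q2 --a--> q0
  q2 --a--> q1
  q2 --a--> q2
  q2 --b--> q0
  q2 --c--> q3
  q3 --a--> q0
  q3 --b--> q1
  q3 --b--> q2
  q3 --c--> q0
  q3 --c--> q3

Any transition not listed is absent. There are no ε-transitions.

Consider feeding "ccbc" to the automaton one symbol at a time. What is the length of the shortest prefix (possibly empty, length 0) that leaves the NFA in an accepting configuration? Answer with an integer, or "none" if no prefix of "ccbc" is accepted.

3

Start in {q0}.
Read 'c': q0→{q1, q3}; now {q1, q3}.
Read 'c': q1→∅, q3→{q0, q3}; now {q0, q3}.
Read 'b': q0→{q0, q1, q2}, q3→{q1, q2}; now {q0, q1, q2}.
None of the earlier sets intersect F, but {q0, q1, q2} does.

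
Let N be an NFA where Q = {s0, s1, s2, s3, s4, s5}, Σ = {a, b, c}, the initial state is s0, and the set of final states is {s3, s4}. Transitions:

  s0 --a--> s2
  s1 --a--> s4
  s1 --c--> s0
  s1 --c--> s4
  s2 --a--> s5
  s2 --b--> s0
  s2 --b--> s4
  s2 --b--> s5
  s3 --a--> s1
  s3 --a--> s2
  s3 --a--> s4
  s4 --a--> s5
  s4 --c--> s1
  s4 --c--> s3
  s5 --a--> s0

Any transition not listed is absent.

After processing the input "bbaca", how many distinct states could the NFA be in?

Start in {s0}.
Read 'b': s0→∅; now ∅.
The set is empty and remains empty for the remaining 4 symbols.
That set has 0 states.

0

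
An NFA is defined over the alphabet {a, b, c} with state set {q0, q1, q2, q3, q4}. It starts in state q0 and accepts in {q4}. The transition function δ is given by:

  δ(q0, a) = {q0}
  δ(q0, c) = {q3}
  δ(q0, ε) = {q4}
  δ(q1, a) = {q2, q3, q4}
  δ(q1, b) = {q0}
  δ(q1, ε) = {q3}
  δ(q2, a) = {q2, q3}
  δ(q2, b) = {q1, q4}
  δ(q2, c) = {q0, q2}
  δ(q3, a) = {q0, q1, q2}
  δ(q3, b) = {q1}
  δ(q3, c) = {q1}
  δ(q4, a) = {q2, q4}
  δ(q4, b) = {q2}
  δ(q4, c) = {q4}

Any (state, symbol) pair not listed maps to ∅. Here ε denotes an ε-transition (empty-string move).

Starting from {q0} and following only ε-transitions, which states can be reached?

Begin with {q0}.
ε-move q0 → q4; add q4.

{q0, q4}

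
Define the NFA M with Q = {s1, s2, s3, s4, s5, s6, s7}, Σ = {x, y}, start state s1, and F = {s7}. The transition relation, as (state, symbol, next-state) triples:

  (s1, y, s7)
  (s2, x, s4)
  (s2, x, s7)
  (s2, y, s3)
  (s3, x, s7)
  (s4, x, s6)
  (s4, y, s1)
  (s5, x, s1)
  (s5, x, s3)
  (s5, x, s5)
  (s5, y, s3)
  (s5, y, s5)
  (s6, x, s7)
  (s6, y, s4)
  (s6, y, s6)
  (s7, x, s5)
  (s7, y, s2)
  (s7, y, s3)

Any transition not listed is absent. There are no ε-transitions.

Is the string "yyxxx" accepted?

Yes

Start in {s1}.
Read 'y': {s1} → {s7}.
Read 'y': {s7} → {s2, s3}.
Read 'x': {s2, s3} → {s4, s7}.
Read 'x': {s4, s7} → {s5, s6}.
Read 'x': {s5, s6} → {s1, s3, s5, s7}.
The final set {s1, s3, s5, s7} contains the accepting state s7.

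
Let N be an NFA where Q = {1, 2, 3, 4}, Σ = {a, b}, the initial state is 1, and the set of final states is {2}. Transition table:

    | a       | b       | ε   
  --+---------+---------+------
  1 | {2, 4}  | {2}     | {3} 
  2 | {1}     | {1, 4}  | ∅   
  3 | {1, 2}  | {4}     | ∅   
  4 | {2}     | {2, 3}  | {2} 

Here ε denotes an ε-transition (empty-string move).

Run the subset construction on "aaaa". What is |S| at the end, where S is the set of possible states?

4

Start: ε-closure({1}) = {1, 3}.
Read 'a': 1→{2, 4}, 3→{1, 2}; union {1, 2, 4}; ε-closure = {1, 2, 3, 4}.
Read 'a': 1→{2, 4}, 2→{1}, 3→{1, 2}, 4→{2}; union {1, 2, 4}; ε-closure = {1, 2, 3, 4}.
Read 'a': 1→{2, 4}, 2→{1}, 3→{1, 2}, 4→{2}; union {1, 2, 4}; ε-closure = {1, 2, 3, 4}.
Read 'a': 1→{2, 4}, 2→{1}, 3→{1, 2}, 4→{2}; union {1, 2, 4}; ε-closure = {1, 2, 3, 4}.
That set has 4 states.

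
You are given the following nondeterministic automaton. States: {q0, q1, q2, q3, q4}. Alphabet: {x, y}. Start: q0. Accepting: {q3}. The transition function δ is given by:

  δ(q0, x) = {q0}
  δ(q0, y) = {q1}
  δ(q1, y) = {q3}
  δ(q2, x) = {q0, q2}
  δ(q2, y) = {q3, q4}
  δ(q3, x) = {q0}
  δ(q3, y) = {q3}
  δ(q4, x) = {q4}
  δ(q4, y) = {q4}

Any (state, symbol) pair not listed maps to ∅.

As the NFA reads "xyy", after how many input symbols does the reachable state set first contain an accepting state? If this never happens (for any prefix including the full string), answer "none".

3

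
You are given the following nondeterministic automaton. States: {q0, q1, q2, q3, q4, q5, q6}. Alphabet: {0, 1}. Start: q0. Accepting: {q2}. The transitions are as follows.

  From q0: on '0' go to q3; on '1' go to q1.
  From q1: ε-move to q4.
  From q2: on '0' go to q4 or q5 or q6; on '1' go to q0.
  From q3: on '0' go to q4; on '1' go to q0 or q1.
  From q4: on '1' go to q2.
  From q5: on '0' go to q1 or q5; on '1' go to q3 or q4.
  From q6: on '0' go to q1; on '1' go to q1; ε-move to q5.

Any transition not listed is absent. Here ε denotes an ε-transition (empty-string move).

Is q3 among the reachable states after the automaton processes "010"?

Yes

Start in {q0}.
Read '0': q0→{q3}; now {q3}.
Read '1': q3→{q0, q1}; union {q0, q1}; ε-closure = {q0, q1, q4}.
Read '0': q0→{q3}, q1→∅, q4→∅; now {q3}.
State q3 is in {q3}.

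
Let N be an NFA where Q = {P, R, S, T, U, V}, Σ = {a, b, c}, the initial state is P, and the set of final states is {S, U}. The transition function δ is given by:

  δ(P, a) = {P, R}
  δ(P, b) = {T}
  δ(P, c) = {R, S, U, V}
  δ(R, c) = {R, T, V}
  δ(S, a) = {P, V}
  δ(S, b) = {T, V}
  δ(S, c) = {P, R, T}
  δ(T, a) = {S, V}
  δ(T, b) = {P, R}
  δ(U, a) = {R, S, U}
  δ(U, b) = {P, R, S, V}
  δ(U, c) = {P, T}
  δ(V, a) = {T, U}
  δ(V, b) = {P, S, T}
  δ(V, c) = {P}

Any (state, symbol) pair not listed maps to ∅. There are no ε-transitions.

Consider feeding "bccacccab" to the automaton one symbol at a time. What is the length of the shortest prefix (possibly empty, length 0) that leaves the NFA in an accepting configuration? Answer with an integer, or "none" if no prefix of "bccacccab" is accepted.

none

Start in {P}.
Read 'b': P→{T}; now {T}.
Read 'c': T→∅; now ∅.
The set is empty and remains empty for the remaining 7 symbols.
No reachable set along the way intersects F.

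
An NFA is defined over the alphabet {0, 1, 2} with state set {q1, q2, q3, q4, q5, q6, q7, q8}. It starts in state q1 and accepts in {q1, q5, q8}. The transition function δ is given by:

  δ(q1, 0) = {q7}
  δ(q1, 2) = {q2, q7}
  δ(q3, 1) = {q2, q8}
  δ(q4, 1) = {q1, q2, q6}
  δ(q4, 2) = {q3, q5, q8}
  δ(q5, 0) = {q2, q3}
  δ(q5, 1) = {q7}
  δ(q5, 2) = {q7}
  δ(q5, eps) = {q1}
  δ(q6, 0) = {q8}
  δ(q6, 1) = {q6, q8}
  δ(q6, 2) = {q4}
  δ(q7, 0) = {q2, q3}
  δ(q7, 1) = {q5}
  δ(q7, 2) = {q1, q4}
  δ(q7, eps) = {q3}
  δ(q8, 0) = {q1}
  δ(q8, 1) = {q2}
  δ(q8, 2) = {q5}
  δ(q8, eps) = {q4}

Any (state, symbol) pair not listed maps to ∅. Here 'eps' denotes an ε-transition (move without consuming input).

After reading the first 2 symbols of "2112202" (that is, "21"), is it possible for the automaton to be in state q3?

No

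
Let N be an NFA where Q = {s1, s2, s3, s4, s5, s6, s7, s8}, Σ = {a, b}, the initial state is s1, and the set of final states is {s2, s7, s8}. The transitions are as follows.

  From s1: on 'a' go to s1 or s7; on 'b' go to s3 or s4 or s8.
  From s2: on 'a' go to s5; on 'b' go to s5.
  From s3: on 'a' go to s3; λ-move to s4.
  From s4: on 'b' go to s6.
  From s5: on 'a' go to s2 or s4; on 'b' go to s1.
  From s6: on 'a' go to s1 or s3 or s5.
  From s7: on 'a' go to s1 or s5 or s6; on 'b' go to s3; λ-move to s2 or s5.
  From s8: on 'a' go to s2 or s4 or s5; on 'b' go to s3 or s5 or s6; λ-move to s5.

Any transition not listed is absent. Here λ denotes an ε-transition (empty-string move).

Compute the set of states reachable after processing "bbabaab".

Start in {s1}.
Read 'b': s1→{s3, s4, s8}; union {s3, s4, s8}; ε-closure = {s3, s4, s5, s8}.
Read 'b': s3→∅, s4→{s6}, s5→{s1}, s8→{s3, s5, s6}; union {s1, s3, s5, s6}; ε-closure = {s1, s3, s4, s5, s6}.
Read 'a': s1→{s1, s7}, s3→{s3}, s4→∅, s5→{s2, s4}, s6→{s1, s3, s5}; now {s1, s2, s3, s4, s5, s7}.
Read 'b': s1→{s3, s4, s8}, s2→{s5}, s3→∅, s4→{s6}, s5→{s1}, s7→{s3}; now {s1, s3, s4, s5, s6, s8}.
Read 'a': s1→{s1, s7}, s3→{s3}, s4→∅, s5→{s2, s4}, s6→{s1, s3, s5}, s8→{s2, s4, s5}; now {s1, s2, s3, s4, s5, s7}.
Read 'a': s1→{s1, s7}, s2→{s5}, s3→{s3}, s4→∅, s5→{s2, s4}, s7→{s1, s5, s6}; now {s1, s2, s3, s4, s5, s6, s7}.
Read 'b': s1→{s3, s4, s8}, s2→{s5}, s3→∅, s4→{s6}, s5→{s1}, s6→∅, s7→{s3}; now {s1, s3, s4, s5, s6, s8}.

{s1, s3, s4, s5, s6, s8}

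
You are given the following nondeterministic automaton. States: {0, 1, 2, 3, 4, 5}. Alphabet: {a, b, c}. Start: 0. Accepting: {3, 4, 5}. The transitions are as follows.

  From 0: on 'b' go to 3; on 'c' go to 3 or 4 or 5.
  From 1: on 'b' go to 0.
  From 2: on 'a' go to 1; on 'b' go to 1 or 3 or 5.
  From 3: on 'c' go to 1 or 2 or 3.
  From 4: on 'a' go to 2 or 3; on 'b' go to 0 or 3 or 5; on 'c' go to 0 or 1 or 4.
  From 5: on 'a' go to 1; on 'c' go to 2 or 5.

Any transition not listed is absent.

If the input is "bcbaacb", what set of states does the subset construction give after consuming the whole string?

Start in {0}.
Read 'b': 0→{3}; now {3}.
Read 'c': 3→{1, 2, 3}; now {1, 2, 3}.
Read 'b': 1→{0}, 2→{1, 3, 5}, 3→∅; now {0, 1, 3, 5}.
Read 'a': 0→∅, 1→∅, 3→∅, 5→{1}; now {1}.
Read 'a': 1→∅; now ∅.
The set is empty and remains empty for the remaining 2 symbols.

∅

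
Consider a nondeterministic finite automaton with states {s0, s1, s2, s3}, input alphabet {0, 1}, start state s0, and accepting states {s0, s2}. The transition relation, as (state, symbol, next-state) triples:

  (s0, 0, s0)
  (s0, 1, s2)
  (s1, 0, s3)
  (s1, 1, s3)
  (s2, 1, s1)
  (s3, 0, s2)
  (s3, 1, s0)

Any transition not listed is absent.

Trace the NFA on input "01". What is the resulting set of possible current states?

Start in {s0}.
Read '0': s0→{s0}; now {s0}.
Read '1': s0→{s2}; now {s2}.

{s2}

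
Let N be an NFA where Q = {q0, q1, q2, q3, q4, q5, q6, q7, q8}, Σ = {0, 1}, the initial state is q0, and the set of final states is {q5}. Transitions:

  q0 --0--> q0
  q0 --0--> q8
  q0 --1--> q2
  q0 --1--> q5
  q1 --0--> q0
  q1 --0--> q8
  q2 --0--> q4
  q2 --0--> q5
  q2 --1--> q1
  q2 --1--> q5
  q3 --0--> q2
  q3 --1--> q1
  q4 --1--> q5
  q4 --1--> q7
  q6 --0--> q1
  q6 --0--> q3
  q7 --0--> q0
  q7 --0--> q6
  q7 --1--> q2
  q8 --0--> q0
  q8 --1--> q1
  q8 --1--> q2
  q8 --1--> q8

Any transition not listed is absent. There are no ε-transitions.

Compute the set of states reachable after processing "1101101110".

Start in {q0}.
Read '1': q0→{q2, q5}; now {q2, q5}.
Read '1': q2→{q1, q5}, q5→∅; now {q1, q5}.
Read '0': q1→{q0, q8}, q5→∅; now {q0, q8}.
Read '1': q0→{q2, q5}, q8→{q1, q2, q8}; now {q1, q2, q5, q8}.
Read '1': q1→∅, q2→{q1, q5}, q5→∅, q8→{q1, q2, q8}; now {q1, q2, q5, q8}.
Read '0': q1→{q0, q8}, q2→{q4, q5}, q5→∅, q8→{q0}; now {q0, q4, q5, q8}.
Read '1': q0→{q2, q5}, q4→{q5, q7}, q5→∅, q8→{q1, q2, q8}; now {q1, q2, q5, q7, q8}.
Read '1': q1→∅, q2→{q1, q5}, q5→∅, q7→{q2}, q8→{q1, q2, q8}; now {q1, q2, q5, q8}.
Read '1': q1→∅, q2→{q1, q5}, q5→∅, q8→{q1, q2, q8}; now {q1, q2, q5, q8}.
Read '0': q1→{q0, q8}, q2→{q4, q5}, q5→∅, q8→{q0}; now {q0, q4, q5, q8}.

{q0, q4, q5, q8}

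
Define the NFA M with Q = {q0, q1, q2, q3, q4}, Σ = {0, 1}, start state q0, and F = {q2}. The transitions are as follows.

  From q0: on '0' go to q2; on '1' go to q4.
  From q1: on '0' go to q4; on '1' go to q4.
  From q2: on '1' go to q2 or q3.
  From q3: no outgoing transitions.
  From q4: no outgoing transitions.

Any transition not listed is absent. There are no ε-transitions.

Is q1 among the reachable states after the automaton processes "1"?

Start in {q0}.
Read '1': q0→{q4}; now {q4}.
State q1 is not in {q4}.

No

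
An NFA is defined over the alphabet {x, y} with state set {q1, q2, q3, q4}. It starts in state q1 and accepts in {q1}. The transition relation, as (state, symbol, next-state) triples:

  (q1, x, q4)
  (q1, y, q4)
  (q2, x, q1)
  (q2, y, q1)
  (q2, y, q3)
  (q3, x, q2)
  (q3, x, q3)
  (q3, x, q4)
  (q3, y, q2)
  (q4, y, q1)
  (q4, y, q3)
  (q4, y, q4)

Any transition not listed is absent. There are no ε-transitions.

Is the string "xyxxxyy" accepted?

Start in {q1}.
Read 'x': {q1} → {q4}.
Read 'y': {q4} → {q1, q3, q4}.
Read 'x': {q1, q3, q4} → {q2, q3, q4}.
Read 'x': {q2, q3, q4} → {q1, q2, q3, q4}.
Read 'x': {q1, q2, q3, q4} → {q1, q2, q3, q4}.
Read 'y': {q1, q2, q3, q4} → {q1, q2, q3, q4}.
Read 'y': {q1, q2, q3, q4} → {q1, q2, q3, q4}.
The final set {q1, q2, q3, q4} contains the accepting state q1.

Yes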